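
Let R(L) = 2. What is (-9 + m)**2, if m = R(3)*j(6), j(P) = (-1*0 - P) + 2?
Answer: 289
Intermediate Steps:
j(P) = 2 - P (j(P) = (0 - P) + 2 = -P + 2 = 2 - P)
m = -8 (m = 2*(2 - 1*6) = 2*(2 - 6) = 2*(-4) = -8)
(-9 + m)**2 = (-9 - 8)**2 = (-17)**2 = 289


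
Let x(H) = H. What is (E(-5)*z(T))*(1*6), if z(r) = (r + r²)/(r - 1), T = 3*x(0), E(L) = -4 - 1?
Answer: 0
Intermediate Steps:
E(L) = -5
T = 0 (T = 3*0 = 0)
z(r) = (r + r²)/(-1 + r)
(E(-5)*z(T))*(1*6) = (-0*(1 + 0)/(-1 + 0))*(1*6) = -0/(-1)*6 = -0*(-1)*6 = -5*0*6 = 0*6 = 0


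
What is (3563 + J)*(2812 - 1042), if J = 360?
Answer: 6943710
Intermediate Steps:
(3563 + J)*(2812 - 1042) = (3563 + 360)*(2812 - 1042) = 3923*1770 = 6943710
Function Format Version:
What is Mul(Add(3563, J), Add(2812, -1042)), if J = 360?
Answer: 6943710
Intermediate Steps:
Mul(Add(3563, J), Add(2812, -1042)) = Mul(Add(3563, 360), Add(2812, -1042)) = Mul(3923, 1770) = 6943710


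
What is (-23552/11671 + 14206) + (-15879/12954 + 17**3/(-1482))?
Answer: 265124687570566/18671487549 ≈ 14199.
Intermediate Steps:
(-23552/11671 + 14206) + (-15879/12954 + 17**3/(-1482)) = (-23552*1/11671 + 14206) + (-15879*1/12954 + 4913*(-1/1482)) = (-23552/11671 + 14206) + (-5293/4318 - 4913/1482) = 165774674/11671 - 7264640/1599819 = 265124687570566/18671487549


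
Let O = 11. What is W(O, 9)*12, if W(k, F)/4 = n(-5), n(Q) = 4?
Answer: 192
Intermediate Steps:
W(k, F) = 16 (W(k, F) = 4*4 = 16)
W(O, 9)*12 = 16*12 = 192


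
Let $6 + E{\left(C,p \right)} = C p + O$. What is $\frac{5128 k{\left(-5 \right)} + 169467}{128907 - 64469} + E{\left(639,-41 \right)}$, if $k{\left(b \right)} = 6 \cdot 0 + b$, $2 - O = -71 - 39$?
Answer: $- \frac{1681236907}{64438} \approx -26091.0$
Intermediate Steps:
$O = 112$ ($O = 2 - \left(-71 - 39\right) = 2 - -110 = 2 + 110 = 112$)
$k{\left(b \right)} = b$ ($k{\left(b \right)} = 0 + b = b$)
$E{\left(C,p \right)} = 106 + C p$ ($E{\left(C,p \right)} = -6 + \left(C p + 112\right) = -6 + \left(112 + C p\right) = 106 + C p$)
$\frac{5128 k{\left(-5 \right)} + 169467}{128907 - 64469} + E{\left(639,-41 \right)} = \frac{5128 \left(-5\right) + 169467}{128907 - 64469} + \left(106 + 639 \left(-41\right)\right) = \frac{-25640 + 169467}{64438} + \left(106 - 26199\right) = 143827 \cdot \frac{1}{64438} - 26093 = \frac{143827}{64438} - 26093 = - \frac{1681236907}{64438}$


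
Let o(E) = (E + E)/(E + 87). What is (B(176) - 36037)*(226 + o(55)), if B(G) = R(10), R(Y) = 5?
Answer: -580151232/71 ≈ -8.1711e+6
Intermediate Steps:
B(G) = 5
o(E) = 2*E/(87 + E) (o(E) = (2*E)/(87 + E) = 2*E/(87 + E))
(B(176) - 36037)*(226 + o(55)) = (5 - 36037)*(226 + 2*55/(87 + 55)) = -36032*(226 + 2*55/142) = -36032*(226 + 2*55*(1/142)) = -36032*(226 + 55/71) = -36032*16101/71 = -580151232/71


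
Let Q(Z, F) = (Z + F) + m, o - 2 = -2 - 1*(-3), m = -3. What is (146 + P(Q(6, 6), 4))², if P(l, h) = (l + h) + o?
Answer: 26244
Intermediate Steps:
o = 3 (o = 2 + (-2 - 1*(-3)) = 2 + (-2 + 3) = 2 + 1 = 3)
Q(Z, F) = -3 + F + Z (Q(Z, F) = (Z + F) - 3 = (F + Z) - 3 = -3 + F + Z)
P(l, h) = 3 + h + l (P(l, h) = (l + h) + 3 = (h + l) + 3 = 3 + h + l)
(146 + P(Q(6, 6), 4))² = (146 + (3 + 4 + (-3 + 6 + 6)))² = (146 + (3 + 4 + 9))² = (146 + 16)² = 162² = 26244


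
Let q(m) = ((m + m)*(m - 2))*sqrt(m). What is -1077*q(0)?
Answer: 0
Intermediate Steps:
q(m) = 2*m**(3/2)*(-2 + m) (q(m) = ((2*m)*(-2 + m))*sqrt(m) = (2*m*(-2 + m))*sqrt(m) = 2*m**(3/2)*(-2 + m))
-1077*q(0) = -2154*0**(3/2)*(-2 + 0) = -2154*0*(-2) = -1077*0 = 0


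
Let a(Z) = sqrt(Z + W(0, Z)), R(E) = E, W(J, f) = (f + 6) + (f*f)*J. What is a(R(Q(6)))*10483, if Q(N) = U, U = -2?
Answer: 10483*sqrt(2) ≈ 14825.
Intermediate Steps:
Q(N) = -2
W(J, f) = 6 + f + J*f**2 (W(J, f) = (6 + f) + f**2*J = (6 + f) + J*f**2 = 6 + f + J*f**2)
a(Z) = sqrt(6 + 2*Z) (a(Z) = sqrt(Z + (6 + Z + 0*Z**2)) = sqrt(Z + (6 + Z + 0)) = sqrt(Z + (6 + Z)) = sqrt(6 + 2*Z))
a(R(Q(6)))*10483 = sqrt(6 + 2*(-2))*10483 = sqrt(6 - 4)*10483 = sqrt(2)*10483 = 10483*sqrt(2)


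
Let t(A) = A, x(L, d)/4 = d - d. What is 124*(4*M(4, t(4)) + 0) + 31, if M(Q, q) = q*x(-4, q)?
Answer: 31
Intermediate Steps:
x(L, d) = 0 (x(L, d) = 4*(d - d) = 4*0 = 0)
M(Q, q) = 0 (M(Q, q) = q*0 = 0)
124*(4*M(4, t(4)) + 0) + 31 = 124*(4*0 + 0) + 31 = 124*(0 + 0) + 31 = 124*0 + 31 = 0 + 31 = 31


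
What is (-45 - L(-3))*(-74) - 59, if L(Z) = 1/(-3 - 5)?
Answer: 13047/4 ≈ 3261.8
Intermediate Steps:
L(Z) = -⅛ (L(Z) = 1/(-8) = -⅛)
(-45 - L(-3))*(-74) - 59 = (-45 - 1*(-⅛))*(-74) - 59 = (-45 + ⅛)*(-74) - 59 = -359/8*(-74) - 59 = 13283/4 - 59 = 13047/4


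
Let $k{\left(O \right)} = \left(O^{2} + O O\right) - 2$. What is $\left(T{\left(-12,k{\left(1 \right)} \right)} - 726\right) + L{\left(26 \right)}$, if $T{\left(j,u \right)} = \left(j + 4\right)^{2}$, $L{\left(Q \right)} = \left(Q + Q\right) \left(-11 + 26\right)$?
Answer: $118$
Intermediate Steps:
$L{\left(Q \right)} = 30 Q$ ($L{\left(Q \right)} = 2 Q 15 = 30 Q$)
$k{\left(O \right)} = -2 + 2 O^{2}$ ($k{\left(O \right)} = \left(O^{2} + O^{2}\right) - 2 = 2 O^{2} - 2 = -2 + 2 O^{2}$)
$T{\left(j,u \right)} = \left(4 + j\right)^{2}$
$\left(T{\left(-12,k{\left(1 \right)} \right)} - 726\right) + L{\left(26 \right)} = \left(\left(4 - 12\right)^{2} - 726\right) + 30 \cdot 26 = \left(\left(-8\right)^{2} - 726\right) + 780 = \left(64 - 726\right) + 780 = -662 + 780 = 118$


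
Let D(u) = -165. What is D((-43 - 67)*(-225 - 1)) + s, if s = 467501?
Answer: 467336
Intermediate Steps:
D((-43 - 67)*(-225 - 1)) + s = -165 + 467501 = 467336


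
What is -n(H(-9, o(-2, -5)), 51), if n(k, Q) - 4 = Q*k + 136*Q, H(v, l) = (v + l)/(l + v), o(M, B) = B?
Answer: -6991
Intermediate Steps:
H(v, l) = 1 (H(v, l) = (l + v)/(l + v) = 1)
n(k, Q) = 4 + 136*Q + Q*k (n(k, Q) = 4 + (Q*k + 136*Q) = 4 + (136*Q + Q*k) = 4 + 136*Q + Q*k)
-n(H(-9, o(-2, -5)), 51) = -(4 + 136*51 + 51*1) = -(4 + 6936 + 51) = -1*6991 = -6991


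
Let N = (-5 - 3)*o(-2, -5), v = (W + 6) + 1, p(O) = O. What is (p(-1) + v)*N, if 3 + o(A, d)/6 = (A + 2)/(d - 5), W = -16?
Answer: -1440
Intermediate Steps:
o(A, d) = -18 + 6*(2 + A)/(-5 + d) (o(A, d) = -18 + 6*((A + 2)/(d - 5)) = -18 + 6*((2 + A)/(-5 + d)) = -18 + 6*(2 + A)/(-5 + d))
v = -9 (v = (-16 + 6) + 1 = -10 + 1 = -9)
N = 144 (N = (-5 - 3)*(6*(17 - 2 - 3*(-5))/(-5 - 5)) = -48*(17 - 2 + 15)/(-10) = -48*(-1)*30/10 = -8*(-18) = 144)
(p(-1) + v)*N = (-1 - 9)*144 = -10*144 = -1440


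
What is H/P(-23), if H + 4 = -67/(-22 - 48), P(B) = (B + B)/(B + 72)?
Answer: 1491/460 ≈ 3.2413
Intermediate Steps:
P(B) = 2*B/(72 + B) (P(B) = (2*B)/(72 + B) = 2*B/(72 + B))
H = -213/70 (H = -4 - 67/(-22 - 48) = -4 - 67/(-70) = -4 - 1/70*(-67) = -4 + 67/70 = -213/70 ≈ -3.0429)
H/P(-23) = -213/(70*(2*(-23)/(72 - 23))) = -213/(70*(2*(-23)/49)) = -213/(70*(2*(-23)*(1/49))) = -213/(70*(-46/49)) = -213/70*(-49/46) = 1491/460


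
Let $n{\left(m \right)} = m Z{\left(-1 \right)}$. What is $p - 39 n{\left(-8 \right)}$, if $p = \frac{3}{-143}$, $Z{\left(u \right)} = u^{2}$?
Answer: $\frac{44613}{143} \approx 311.98$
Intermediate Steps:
$n{\left(m \right)} = m$ ($n{\left(m \right)} = m \left(-1\right)^{2} = m 1 = m$)
$p = - \frac{3}{143}$ ($p = 3 \left(- \frac{1}{143}\right) = - \frac{3}{143} \approx -0.020979$)
$p - 39 n{\left(-8 \right)} = - \frac{3}{143} - -312 = - \frac{3}{143} + 312 = \frac{44613}{143}$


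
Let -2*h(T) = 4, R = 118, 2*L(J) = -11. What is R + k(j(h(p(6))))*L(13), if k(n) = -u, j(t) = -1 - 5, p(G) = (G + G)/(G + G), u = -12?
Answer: 52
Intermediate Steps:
L(J) = -11/2 (L(J) = (1/2)*(-11) = -11/2)
p(G) = 1 (p(G) = (2*G)/((2*G)) = (2*G)*(1/(2*G)) = 1)
h(T) = -2 (h(T) = -1/2*4 = -2)
j(t) = -6
k(n) = 12 (k(n) = -1*(-12) = 12)
R + k(j(h(p(6))))*L(13) = 118 + 12*(-11/2) = 118 - 66 = 52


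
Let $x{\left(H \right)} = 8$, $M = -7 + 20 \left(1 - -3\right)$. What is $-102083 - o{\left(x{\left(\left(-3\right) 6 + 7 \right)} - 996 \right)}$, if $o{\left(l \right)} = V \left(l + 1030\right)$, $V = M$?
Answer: $-105149$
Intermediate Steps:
$M = 73$ ($M = -7 + 20 \left(1 + 3\right) = -7 + 20 \cdot 4 = -7 + 80 = 73$)
$V = 73$
$o{\left(l \right)} = 75190 + 73 l$ ($o{\left(l \right)} = 73 \left(l + 1030\right) = 73 \left(1030 + l\right) = 75190 + 73 l$)
$-102083 - o{\left(x{\left(\left(-3\right) 6 + 7 \right)} - 996 \right)} = -102083 - \left(75190 + 73 \left(8 - 996\right)\right) = -102083 - \left(75190 + 73 \left(-988\right)\right) = -102083 - \left(75190 - 72124\right) = -102083 - 3066 = -105149$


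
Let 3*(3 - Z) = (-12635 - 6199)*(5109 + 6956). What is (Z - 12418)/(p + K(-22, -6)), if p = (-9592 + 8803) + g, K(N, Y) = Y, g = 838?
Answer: 75731655/43 ≈ 1.7612e+6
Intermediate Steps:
p = 49 (p = (-9592 + 8803) + 838 = -789 + 838 = 49)
Z = 75744073 (Z = 3 - (-12635 - 6199)*(5109 + 6956)/3 = 3 - (-6278)*12065 = 3 - ⅓*(-227232210) = 3 + 75744070 = 75744073)
(Z - 12418)/(p + K(-22, -6)) = (75744073 - 12418)/(49 - 6) = 75731655/43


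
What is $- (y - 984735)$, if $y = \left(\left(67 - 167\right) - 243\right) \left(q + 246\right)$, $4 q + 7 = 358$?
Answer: $\frac{4396845}{4} \approx 1.0992 \cdot 10^{6}$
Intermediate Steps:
$q = \frac{351}{4}$ ($q = - \frac{7}{4} + \frac{1}{4} \cdot 358 = - \frac{7}{4} + \frac{179}{2} = \frac{351}{4} \approx 87.75$)
$y = - \frac{457905}{4}$ ($y = \left(\left(67 - 167\right) - 243\right) \left(\frac{351}{4} + 246\right) = \left(\left(67 - 167\right) - 243\right) \frac{1335}{4} = \left(-100 - 243\right) \frac{1335}{4} = \left(-343\right) \frac{1335}{4} = - \frac{457905}{4} \approx -1.1448 \cdot 10^{5}$)
$- (y - 984735) = - (- \frac{457905}{4} - 984735) = \left(-1\right) \left(- \frac{4396845}{4}\right) = \frac{4396845}{4}$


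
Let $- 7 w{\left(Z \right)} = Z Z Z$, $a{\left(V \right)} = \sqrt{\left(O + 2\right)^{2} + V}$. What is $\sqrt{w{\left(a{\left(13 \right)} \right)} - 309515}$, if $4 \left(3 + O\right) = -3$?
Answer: $\frac{\sqrt{-970639040 - 1799 \sqrt{257}}}{56} \approx 556.35 i$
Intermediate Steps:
$O = - \frac{15}{4}$ ($O = -3 + \frac{1}{4} \left(-3\right) = -3 - \frac{3}{4} = - \frac{15}{4} \approx -3.75$)
$a{\left(V \right)} = \sqrt{\frac{49}{16} + V}$ ($a{\left(V \right)} = \sqrt{\left(- \frac{15}{4} + 2\right)^{2} + V} = \sqrt{\left(- \frac{7}{4}\right)^{2} + V} = \sqrt{\frac{49}{16} + V}$)
$w{\left(Z \right)} = - \frac{Z^{3}}{7}$ ($w{\left(Z \right)} = - \frac{Z Z Z}{7} = - \frac{Z^{2} Z}{7} = - \frac{Z^{3}}{7}$)
$\sqrt{w{\left(a{\left(13 \right)} \right)} - 309515} = \sqrt{- \frac{\left(\frac{\sqrt{49 + 16 \cdot 13}}{4}\right)^{3}}{7} - 309515} = \sqrt{- \frac{\left(\frac{\sqrt{49 + 208}}{4}\right)^{3}}{7} - 309515} = \sqrt{- \frac{\left(\frac{\sqrt{257}}{4}\right)^{3}}{7} - 309515} = \sqrt{- \frac{\frac{257}{64} \sqrt{257}}{7} - 309515} = \sqrt{- \frac{257 \sqrt{257}}{448} - 309515} = \sqrt{-309515 - \frac{257 \sqrt{257}}{448}}$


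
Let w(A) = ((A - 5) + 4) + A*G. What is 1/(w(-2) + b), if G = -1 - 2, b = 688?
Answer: 1/691 ≈ 0.0014472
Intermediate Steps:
G = -3
w(A) = -1 - 2*A (w(A) = ((A - 5) + 4) + A*(-3) = ((-5 + A) + 4) - 3*A = (-1 + A) - 3*A = -1 - 2*A)
1/(w(-2) + b) = 1/((-1 - 2*(-2)) + 688) = 1/((-1 + 4) + 688) = 1/(3 + 688) = 1/691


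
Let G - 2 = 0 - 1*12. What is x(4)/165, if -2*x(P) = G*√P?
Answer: 2/33 ≈ 0.060606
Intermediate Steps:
G = -10 (G = 2 + (0 - 1*12) = 2 + (0 - 12) = 2 - 12 = -10)
x(P) = 5*√P (x(P) = -(-5)*√P = 5*√P)
x(4)/165 = (5*√4)/165 = (5*2)*(1/165) = 10*(1/165) = 2/33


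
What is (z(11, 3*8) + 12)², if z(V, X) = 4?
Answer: 256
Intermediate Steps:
(z(11, 3*8) + 12)² = (4 + 12)² = 16² = 256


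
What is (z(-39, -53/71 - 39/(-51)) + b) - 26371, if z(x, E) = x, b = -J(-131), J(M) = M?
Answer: -26279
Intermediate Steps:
b = 131 (b = -1*(-131) = 131)
(z(-39, -53/71 - 39/(-51)) + b) - 26371 = (-39 + 131) - 26371 = 92 - 26371 = -26279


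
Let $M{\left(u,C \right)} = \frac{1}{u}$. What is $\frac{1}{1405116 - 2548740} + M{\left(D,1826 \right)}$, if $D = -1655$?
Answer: $- \frac{1145279}{1892697720} \approx -0.0006051$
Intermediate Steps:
$\frac{1}{1405116 - 2548740} + M{\left(D,1826 \right)} = \frac{1}{1405116 - 2548740} + \frac{1}{-1655} = \frac{1}{-1143624} - \frac{1}{1655} = - \frac{1}{1143624} - \frac{1}{1655} = - \frac{1145279}{1892697720}$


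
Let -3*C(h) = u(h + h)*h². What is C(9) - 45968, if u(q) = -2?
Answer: -45914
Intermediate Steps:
C(h) = 2*h²/3 (C(h) = -(-2)*h²/3 = 2*h²/3)
C(9) - 45968 = (⅔)*9² - 45968 = (⅔)*81 - 45968 = 54 - 45968 = -45914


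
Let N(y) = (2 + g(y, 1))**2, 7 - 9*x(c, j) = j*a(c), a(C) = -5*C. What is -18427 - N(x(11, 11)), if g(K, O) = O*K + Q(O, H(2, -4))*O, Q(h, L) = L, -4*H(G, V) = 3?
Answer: -371561/16 ≈ -23223.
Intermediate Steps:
H(G, V) = -3/4 (H(G, V) = -1/4*3 = -3/4)
g(K, O) = -3*O/4 + K*O (g(K, O) = O*K - 3*O/4 = K*O - 3*O/4 = -3*O/4 + K*O)
x(c, j) = 7/9 + 5*c*j/9 (x(c, j) = 7/9 - j*(-5*c)/9 = 7/9 - (-5)*c*j/9 = 7/9 + 5*c*j/9)
N(y) = (5/4 + y)**2 (N(y) = (2 + (1/4)*1*(-3 + 4*y))**2 = (2 + (-3/4 + y))**2 = (5/4 + y)**2)
-18427 - N(x(11, 11)) = -18427 - (5 + 4*(7/9 + (5/9)*11*11))**2/16 = -18427 - (5 + 4*(7/9 + 605/9))**2/16 = -18427 - (5 + 4*68)**2/16 = -18427 - (5 + 272)**2/16 = -18427 - 277**2/16 = -18427 - 76729/16 = -371561/16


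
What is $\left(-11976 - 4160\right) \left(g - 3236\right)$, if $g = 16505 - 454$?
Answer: $-206782840$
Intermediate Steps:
$g = 16051$
$\left(-11976 - 4160\right) \left(g - 3236\right) = \left(-11976 - 4160\right) \left(16051 - 3236\right) = \left(-11976 + \left(-22514 + 18354\right)\right) \left(16051 - 3236\right) = \left(-11976 - 4160\right) 12815 = \left(-16136\right) 12815 = -206782840$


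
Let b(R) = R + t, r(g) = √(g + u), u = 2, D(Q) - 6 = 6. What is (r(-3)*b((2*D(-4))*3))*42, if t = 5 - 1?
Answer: 3192*I ≈ 3192.0*I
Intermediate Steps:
t = 4
D(Q) = 12 (D(Q) = 6 + 6 = 12)
r(g) = √(2 + g) (r(g) = √(g + 2) = √(2 + g))
b(R) = 4 + R (b(R) = R + 4 = 4 + R)
(r(-3)*b((2*D(-4))*3))*42 = (√(2 - 3)*(4 + (2*12)*3))*42 = (√(-1)*(4 + 24*3))*42 = (I*(4 + 72))*42 = (I*76)*42 = (76*I)*42 = 3192*I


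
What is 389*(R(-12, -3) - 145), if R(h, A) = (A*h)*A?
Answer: -98417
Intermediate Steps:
R(h, A) = h*A²
389*(R(-12, -3) - 145) = 389*(-12*(-3)² - 145) = 389*(-12*9 - 145) = 389*(-108 - 145) = 389*(-253) = -98417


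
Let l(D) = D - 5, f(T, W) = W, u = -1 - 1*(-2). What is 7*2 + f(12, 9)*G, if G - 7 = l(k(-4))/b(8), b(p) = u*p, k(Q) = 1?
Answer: 145/2 ≈ 72.500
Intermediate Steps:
u = 1 (u = -1 + 2 = 1)
l(D) = -5 + D
b(p) = p (b(p) = 1*p = p)
G = 13/2 (G = 7 + (-5 + 1)/8 = 7 - 4*⅛ = 7 - ½ = 13/2 ≈ 6.5000)
7*2 + f(12, 9)*G = 7*2 + 9*(13/2) = 14 + 117/2 = 145/2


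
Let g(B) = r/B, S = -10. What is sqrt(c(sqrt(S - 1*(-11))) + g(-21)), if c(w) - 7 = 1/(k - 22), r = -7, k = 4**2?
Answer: sqrt(258)/6 ≈ 2.6771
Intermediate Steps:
k = 16
g(B) = -7/B
c(w) = 41/6 (c(w) = 7 + 1/(16 - 22) = 7 + 1/(-6) = 7 - 1/6 = 41/6)
sqrt(c(sqrt(S - 1*(-11))) + g(-21)) = sqrt(41/6 - 7/(-21)) = sqrt(41/6 - 7*(-1/21)) = sqrt(41/6 + 1/3) = sqrt(43/6) = sqrt(258)/6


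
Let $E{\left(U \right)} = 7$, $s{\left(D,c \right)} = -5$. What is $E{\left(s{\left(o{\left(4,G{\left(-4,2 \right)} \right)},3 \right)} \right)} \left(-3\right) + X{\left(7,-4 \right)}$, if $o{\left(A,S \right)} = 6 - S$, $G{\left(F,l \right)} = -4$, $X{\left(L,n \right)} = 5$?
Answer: $-16$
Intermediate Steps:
$E{\left(s{\left(o{\left(4,G{\left(-4,2 \right)} \right)},3 \right)} \right)} \left(-3\right) + X{\left(7,-4 \right)} = 7 \left(-3\right) + 5 = -21 + 5 = -16$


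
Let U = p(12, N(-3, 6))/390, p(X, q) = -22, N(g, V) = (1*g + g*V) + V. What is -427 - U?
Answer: -83254/195 ≈ -426.94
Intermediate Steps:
N(g, V) = V + g + V*g (N(g, V) = (g + V*g) + V = V + g + V*g)
U = -11/195 (U = -22/390 = -22*1/390 = -11/195 ≈ -0.056410)
-427 - U = -427 - 1*(-11/195) = -427 + 11/195 = -83254/195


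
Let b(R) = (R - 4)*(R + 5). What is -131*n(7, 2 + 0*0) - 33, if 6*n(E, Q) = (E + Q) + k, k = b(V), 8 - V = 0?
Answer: -8189/6 ≈ -1364.8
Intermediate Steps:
V = 8 (V = 8 - 1*0 = 8 + 0 = 8)
b(R) = (-4 + R)*(5 + R)
k = 52 (k = -20 + 8 + 8² = -20 + 8 + 64 = 52)
n(E, Q) = 26/3 + E/6 + Q/6 (n(E, Q) = ((E + Q) + 52)/6 = (52 + E + Q)/6 = 26/3 + E/6 + Q/6)
-131*n(7, 2 + 0*0) - 33 = -131*(26/3 + (⅙)*7 + (2 + 0*0)/6) - 33 = -131*(26/3 + 7/6 + (2 + 0)/6) - 33 = -131*(26/3 + 7/6 + (⅙)*2) - 33 = -131*(26/3 + 7/6 + ⅓) - 33 = -131*61/6 - 33 = -7991/6 - 33 = -8189/6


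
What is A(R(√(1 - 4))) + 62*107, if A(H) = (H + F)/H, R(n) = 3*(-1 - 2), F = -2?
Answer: 59717/9 ≈ 6635.2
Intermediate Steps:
R(n) = -9 (R(n) = 3*(-3) = -9)
A(H) = (-2 + H)/H (A(H) = (H - 2)/H = (-2 + H)/H)
A(R(√(1 - 4))) + 62*107 = (-2 - 9)/(-9) + 62*107 = -⅑*(-11) + 6634 = 11/9 + 6634 = 59717/9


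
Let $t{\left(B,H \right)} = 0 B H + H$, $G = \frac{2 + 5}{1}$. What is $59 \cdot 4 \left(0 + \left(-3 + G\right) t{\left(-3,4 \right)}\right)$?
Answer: $3776$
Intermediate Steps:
$G = 7$ ($G = 7 \cdot 1 = 7$)
$t{\left(B,H \right)} = H$ ($t{\left(B,H \right)} = 0 H + H = 0 + H = H$)
$59 \cdot 4 \left(0 + \left(-3 + G\right) t{\left(-3,4 \right)}\right) = 59 \cdot 4 \left(0 + \left(-3 + 7\right) 4\right) = 59 \cdot 4 \left(0 + 4 \cdot 4\right) = 59 \cdot 4 \left(0 + 16\right) = 59 \cdot 4 \cdot 16 = 59 \cdot 64 = 3776$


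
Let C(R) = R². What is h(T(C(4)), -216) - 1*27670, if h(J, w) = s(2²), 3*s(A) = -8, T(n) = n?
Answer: -83018/3 ≈ -27673.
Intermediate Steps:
s(A) = -8/3 (s(A) = (⅓)*(-8) = -8/3)
h(J, w) = -8/3
h(T(C(4)), -216) - 1*27670 = -8/3 - 1*27670 = -8/3 - 27670 = -83018/3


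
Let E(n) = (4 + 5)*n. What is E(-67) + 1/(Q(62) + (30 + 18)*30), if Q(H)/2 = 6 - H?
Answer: -800783/1328 ≈ -603.00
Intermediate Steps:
Q(H) = 12 - 2*H (Q(H) = 2*(6 - H) = 12 - 2*H)
E(n) = 9*n
E(-67) + 1/(Q(62) + (30 + 18)*30) = 9*(-67) + 1/((12 - 2*62) + (30 + 18)*30) = -603 + 1/((12 - 124) + 48*30) = -603 + 1/(-112 + 1440) = -603 + 1/1328 = -800783/1328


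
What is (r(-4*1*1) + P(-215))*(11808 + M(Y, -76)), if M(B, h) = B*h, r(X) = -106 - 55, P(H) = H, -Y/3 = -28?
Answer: -2039424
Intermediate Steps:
Y = 84 (Y = -3*(-28) = 84)
r(X) = -161
(r(-4*1*1) + P(-215))*(11808 + M(Y, -76)) = (-161 - 215)*(11808 + 84*(-76)) = -376*(11808 - 6384) = -376*5424 = -2039424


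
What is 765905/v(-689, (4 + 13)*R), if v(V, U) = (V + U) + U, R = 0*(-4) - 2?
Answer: -765905/757 ≈ -1011.8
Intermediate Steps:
R = -2 (R = 0 - 2 = -2)
v(V, U) = V + 2*U (v(V, U) = (U + V) + U = V + 2*U)
765905/v(-689, (4 + 13)*R) = 765905/(-689 + 2*((4 + 13)*(-2))) = 765905/(-689 + 2*(17*(-2))) = 765905/(-689 + 2*(-34)) = 765905/(-689 - 68) = 765905/(-757) = 765905*(-1/757) = -765905/757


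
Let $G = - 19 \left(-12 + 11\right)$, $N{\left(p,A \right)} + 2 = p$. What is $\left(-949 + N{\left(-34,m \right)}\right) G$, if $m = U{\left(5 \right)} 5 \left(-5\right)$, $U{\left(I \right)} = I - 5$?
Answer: $-18715$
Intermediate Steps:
$U{\left(I \right)} = -5 + I$
$m = 0$ ($m = \left(-5 + 5\right) 5 \left(-5\right) = 0 \cdot 5 \left(-5\right) = 0 \left(-5\right) = 0$)
$N{\left(p,A \right)} = -2 + p$
$G = 19$ ($G = \left(-19\right) \left(-1\right) = 19$)
$\left(-949 + N{\left(-34,m \right)}\right) G = \left(-949 - 36\right) 19 = \left(-985\right) 19 = -18715$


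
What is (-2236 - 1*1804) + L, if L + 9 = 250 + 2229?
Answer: -1570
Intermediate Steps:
L = 2470 (L = -9 + (250 + 2229) = -9 + 2479 = 2470)
(-2236 - 1*1804) + L = (-2236 - 1*1804) + 2470 = (-2236 - 1804) + 2470 = -4040 + 2470 = -1570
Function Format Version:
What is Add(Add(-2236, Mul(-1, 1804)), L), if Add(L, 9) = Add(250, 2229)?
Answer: -1570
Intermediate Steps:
L = 2470 (L = Add(-9, Add(250, 2229)) = Add(-9, 2479) = 2470)
Add(Add(-2236, Mul(-1, 1804)), L) = Add(Add(-2236, Mul(-1, 1804)), 2470) = Add(Add(-2236, -1804), 2470) = Add(-4040, 2470) = -1570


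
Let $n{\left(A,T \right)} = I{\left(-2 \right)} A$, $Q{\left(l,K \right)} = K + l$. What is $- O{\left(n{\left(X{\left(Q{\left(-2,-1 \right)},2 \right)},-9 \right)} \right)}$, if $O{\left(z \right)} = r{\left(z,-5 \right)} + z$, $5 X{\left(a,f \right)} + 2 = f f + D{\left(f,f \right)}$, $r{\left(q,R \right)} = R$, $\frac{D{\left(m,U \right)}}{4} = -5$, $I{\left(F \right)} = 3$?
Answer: $\frac{79}{5} \approx 15.8$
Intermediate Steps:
$D{\left(m,U \right)} = -20$ ($D{\left(m,U \right)} = 4 \left(-5\right) = -20$)
$X{\left(a,f \right)} = - \frac{22}{5} + \frac{f^{2}}{5}$ ($X{\left(a,f \right)} = - \frac{2}{5} + \frac{f f - 20}{5} = - \frac{2}{5} + \frac{f^{2} - 20}{5} = - \frac{2}{5} + \frac{-20 + f^{2}}{5} = - \frac{2}{5} + \left(-4 + \frac{f^{2}}{5}\right) = - \frac{22}{5} + \frac{f^{2}}{5}$)
$n{\left(A,T \right)} = 3 A$
$O{\left(z \right)} = -5 + z$
$- O{\left(n{\left(X{\left(Q{\left(-2,-1 \right)},2 \right)},-9 \right)} \right)} = - (-5 + 3 \left(- \frac{22}{5} + \frac{2^{2}}{5}\right)) = - (-5 + 3 \left(- \frac{22}{5} + \frac{1}{5} \cdot 4\right)) = - (-5 + 3 \left(- \frac{22}{5} + \frac{4}{5}\right)) = - (-5 + 3 \left(- \frac{18}{5}\right)) = - (-5 - \frac{54}{5}) = \left(-1\right) \left(- \frac{79}{5}\right) = \frac{79}{5}$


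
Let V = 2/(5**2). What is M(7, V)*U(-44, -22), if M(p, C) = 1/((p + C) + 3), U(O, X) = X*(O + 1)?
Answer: 11825/126 ≈ 93.849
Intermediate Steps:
U(O, X) = X*(1 + O)
V = 2/25 ≈ 0.080000
M(p, C) = 1/(3 + C + p) (M(p, C) = 1/((C + p) + 3) = 1/(3 + C + p))
M(7, V)*U(-44, -22) = (-22*(1 - 44))/(3 + 2/25 + 7) = (-22*(-43))/(252/25) = (25/252)*946 = 11825/126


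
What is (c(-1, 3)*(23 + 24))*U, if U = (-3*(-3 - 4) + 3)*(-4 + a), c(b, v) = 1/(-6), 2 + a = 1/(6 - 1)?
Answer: 5452/5 ≈ 1090.4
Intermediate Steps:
a = -9/5 (a = -2 + 1/(6 - 1) = -2 + 1/5 = -2 + ⅕ = -9/5 ≈ -1.8000)
c(b, v) = -⅙
U = -696/5 (U = (-3*(-3 - 4) + 3)*(-4 - 9/5) = (-3*(-7) + 3)*(-29/5) = (21 + 3)*(-29/5) = 24*(-29/5) = -696/5 ≈ -139.20)
(c(-1, 3)*(23 + 24))*U = -(23 + 24)/6*(-696/5) = -⅙*47*(-696/5) = -47/6*(-696/5) = 5452/5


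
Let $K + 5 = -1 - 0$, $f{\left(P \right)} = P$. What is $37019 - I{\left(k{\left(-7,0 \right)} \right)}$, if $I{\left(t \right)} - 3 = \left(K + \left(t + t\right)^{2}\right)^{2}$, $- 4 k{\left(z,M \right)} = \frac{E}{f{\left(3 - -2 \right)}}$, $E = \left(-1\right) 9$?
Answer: $\frac{369890639}{10000} \approx 36989.0$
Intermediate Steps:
$E = -9$
$k{\left(z,M \right)} = \frac{9}{20}$ ($k{\left(z,M \right)} = - \frac{\left(-9\right) \frac{1}{3 - -2}}{4} = - \frac{\left(-9\right) \frac{1}{3 + 2}}{4} = - \frac{\left(-9\right) \frac{1}{5}}{4} = \left(- \frac{1}{4}\right) \left(- \frac{9}{5}\right) = \frac{9}{20}$)
$K = -6$ ($K = -5 - 1 = -6$)
$I{\left(t \right)} = 3 + \left(-6 + 4 t^{2}\right)^{2}$ ($I{\left(t \right)} = 3 + \left(-6 + \left(t + t\right)^{2}\right)^{2} = 3 + \left(-6 + \left(2 t\right)^{2}\right)^{2} = 3 + \left(-6 + 4 t^{2}\right)^{2}$)
$37019 - I{\left(k{\left(-7,0 \right)} \right)} = 37019 - \left(3 + 4 \left(-3 + 2 \left(\frac{9}{20}\right)^{2}\right)^{2}\right) = 37019 - \left(3 + 4 \left(-3 + 2 \cdot \frac{81}{400}\right)^{2}\right) = 37019 - \left(3 + 4 \left(-3 + \frac{81}{200}\right)^{2}\right) = 37019 - \left(3 + 4 \left(- \frac{519}{200}\right)^{2}\right) = 37019 - \left(3 + 4 \cdot \frac{269361}{40000}\right) = 37019 - \left(3 + \frac{269361}{10000}\right) = 37019 - \frac{299361}{10000} = \frac{369890639}{10000}$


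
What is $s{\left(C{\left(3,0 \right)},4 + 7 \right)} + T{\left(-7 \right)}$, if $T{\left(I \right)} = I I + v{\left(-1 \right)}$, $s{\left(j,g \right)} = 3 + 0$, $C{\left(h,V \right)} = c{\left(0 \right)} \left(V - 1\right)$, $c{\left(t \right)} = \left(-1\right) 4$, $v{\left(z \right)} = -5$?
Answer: $47$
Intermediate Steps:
$c{\left(t \right)} = -4$
$C{\left(h,V \right)} = 4 - 4 V$ ($C{\left(h,V \right)} = - 4 \left(V - 1\right) = - 4 \left(-1 + V\right) = 4 - 4 V$)
$s{\left(j,g \right)} = 3$
$T{\left(I \right)} = -5 + I^{2}$ ($T{\left(I \right)} = I I - 5 = I^{2} - 5 = -5 + I^{2}$)
$s{\left(C{\left(3,0 \right)},4 + 7 \right)} + T{\left(-7 \right)} = 3 - \left(5 - \left(-7\right)^{2}\right) = 3 + \left(-5 + 49\right) = 3 + 44 = 47$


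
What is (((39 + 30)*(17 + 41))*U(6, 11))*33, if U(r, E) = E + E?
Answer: 2905452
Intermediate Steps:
U(r, E) = 2*E
(((39 + 30)*(17 + 41))*U(6, 11))*33 = (((39 + 30)*(17 + 41))*(2*11))*33 = ((69*58)*22)*33 = (4002*22)*33 = 88044*33 = 2905452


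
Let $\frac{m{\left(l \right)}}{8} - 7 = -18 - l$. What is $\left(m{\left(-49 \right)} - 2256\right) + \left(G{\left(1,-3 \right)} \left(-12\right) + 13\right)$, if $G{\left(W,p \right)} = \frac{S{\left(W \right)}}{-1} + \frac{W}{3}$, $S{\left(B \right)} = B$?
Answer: $-1931$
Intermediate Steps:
$m{\left(l \right)} = -88 - 8 l$ ($m{\left(l \right)} = 56 + 8 \left(-18 - l\right) = 56 - \left(144 + 8 l\right) = -88 - 8 l$)
$G{\left(W,p \right)} = - \frac{2 W}{3}$ ($G{\left(W,p \right)} = \frac{W}{-1} + \frac{W}{3} = W \left(-1\right) + W \frac{1}{3} = - W + \frac{W}{3} = - \frac{2 W}{3}$)
$\left(m{\left(-49 \right)} - 2256\right) + \left(G{\left(1,-3 \right)} \left(-12\right) + 13\right) = \left(\left(-88 - -392\right) - 2256\right) + \left(\left(- \frac{2}{3}\right) 1 \left(-12\right) + 13\right) = \left(\left(-88 + 392\right) - 2256\right) + \left(\left(- \frac{2}{3}\right) \left(-12\right) + 13\right) = \left(304 - 2256\right) + \left(8 + 13\right) = -1952 + 21 = -1931$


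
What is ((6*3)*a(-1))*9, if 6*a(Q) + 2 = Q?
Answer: -81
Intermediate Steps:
a(Q) = -⅓ + Q/6
((6*3)*a(-1))*9 = ((6*3)*(-⅓ + (⅙)*(-1)))*9 = (18*(-⅓ - ⅙))*9 = (18*(-½))*9 = -9*9 = -81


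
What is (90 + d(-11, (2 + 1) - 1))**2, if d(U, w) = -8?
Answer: 6724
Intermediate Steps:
(90 + d(-11, (2 + 1) - 1))**2 = (90 - 8)**2 = 82**2 = 6724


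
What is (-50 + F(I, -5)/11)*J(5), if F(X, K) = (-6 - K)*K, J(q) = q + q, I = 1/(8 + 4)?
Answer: -5450/11 ≈ -495.45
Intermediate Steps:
I = 1/12 ≈ 0.083333
J(q) = 2*q
F(X, K) = K*(-6 - K)
(-50 + F(I, -5)/11)*J(5) = (-50 - 1*(-5)*(6 - 5)/11)*(2*5) = (-50 - 1*(-5)*1*(1/11))*10 = (-50 + 5*(1/11))*10 = (-50 + 5/11)*10 = -545/11*10 = -5450/11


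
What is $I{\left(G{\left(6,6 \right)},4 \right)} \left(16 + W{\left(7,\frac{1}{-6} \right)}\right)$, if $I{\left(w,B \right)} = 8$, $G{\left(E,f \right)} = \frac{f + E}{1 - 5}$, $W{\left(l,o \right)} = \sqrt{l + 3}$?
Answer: $128 + 8 \sqrt{10} \approx 153.3$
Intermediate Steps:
$W{\left(l,o \right)} = \sqrt{3 + l}$
$G{\left(E,f \right)} = - \frac{E}{4} - \frac{f}{4}$ ($G{\left(E,f \right)} = \frac{E + f}{-4} = \left(E + f\right) \left(- \frac{1}{4}\right) = - \frac{E}{4} - \frac{f}{4}$)
$I{\left(G{\left(6,6 \right)},4 \right)} \left(16 + W{\left(7,\frac{1}{-6} \right)}\right) = 8 \left(16 + \sqrt{3 + 7}\right) = 8 \left(16 + \sqrt{10}\right) = 128 + 8 \sqrt{10}$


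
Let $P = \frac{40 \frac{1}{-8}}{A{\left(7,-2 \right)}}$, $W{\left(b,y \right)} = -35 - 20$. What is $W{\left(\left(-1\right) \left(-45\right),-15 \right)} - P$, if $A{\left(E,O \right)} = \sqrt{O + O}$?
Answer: $-55 - \frac{5 i}{2} \approx -55.0 - 2.5 i$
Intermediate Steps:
$A{\left(E,O \right)} = \sqrt{2} \sqrt{O}$ ($A{\left(E,O \right)} = \sqrt{2 O} = \sqrt{2} \sqrt{O}$)
$W{\left(b,y \right)} = -55$ ($W{\left(b,y \right)} = -35 - 20 = -55$)
$P = \frac{5 i}{2}$ ($P = \frac{40 \frac{1}{-8}}{\sqrt{2} \sqrt{-2}} = \frac{40 \left(- \frac{1}{8}\right)}{\sqrt{2} i \sqrt{2}} = \frac{1}{2 i} \left(-5\right) = - \frac{i}{2} \left(-5\right) = \frac{5 i}{2} \approx 2.5 i$)
$W{\left(\left(-1\right) \left(-45\right),-15 \right)} - P = -55 - \frac{5 i}{2}$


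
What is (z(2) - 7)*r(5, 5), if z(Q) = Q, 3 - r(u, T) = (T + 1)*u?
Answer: 135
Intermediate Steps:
r(u, T) = 3 - u*(1 + T) (r(u, T) = 3 - (T + 1)*u = 3 - (1 + T)*u = 3 - u*(1 + T))
(z(2) - 7)*r(5, 5) = (2 - 7)*(3 - 1*5 - 1*5*5) = -5*(3 - 5 - 25) = -5*(-27) = 135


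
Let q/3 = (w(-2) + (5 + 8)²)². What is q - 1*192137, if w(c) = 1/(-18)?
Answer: -11503115/108 ≈ -1.0651e+5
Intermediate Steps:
w(c) = -1/18
q = 9247681/108 (q = 3*(-1/18 + (5 + 8)²)² = 3*(-1/18 + 13²)² = 3*(-1/18 + 169)² = 3*(3041/18)² = 3*(9247681/324) = 9247681/108 ≈ 85627.)
q - 1*192137 = 9247681/108 - 1*192137 = 9247681/108 - 192137 = -11503115/108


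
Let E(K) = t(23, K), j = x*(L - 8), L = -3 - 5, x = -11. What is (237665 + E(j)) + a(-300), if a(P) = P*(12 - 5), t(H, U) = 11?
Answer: 235576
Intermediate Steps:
L = -8
j = 176 (j = -11*(-8 - 8) = -11*(-16) = 176)
a(P) = 7*P (a(P) = P*7 = 7*P)
E(K) = 11
(237665 + E(j)) + a(-300) = (237665 + 11) + 7*(-300) = 237676 - 2100 = 235576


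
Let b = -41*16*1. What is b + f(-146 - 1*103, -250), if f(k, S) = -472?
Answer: -1128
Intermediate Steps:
b = -656 (b = -656*1 = -656)
b + f(-146 - 1*103, -250) = -656 - 472 = -1128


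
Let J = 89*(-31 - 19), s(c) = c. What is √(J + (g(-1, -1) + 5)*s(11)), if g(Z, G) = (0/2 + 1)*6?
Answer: 3*I*√481 ≈ 65.795*I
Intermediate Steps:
g(Z, G) = 6 (g(Z, G) = (0*(½) + 1)*6 = (0 + 1)*6 = 1*6 = 6)
J = -4450 (J = 89*(-50) = -4450)
√(J + (g(-1, -1) + 5)*s(11)) = √(-4450 + (6 + 5)*11) = √(-4450 + 11*11) = √(-4450 + 121) = √(-4329) = 3*I*√481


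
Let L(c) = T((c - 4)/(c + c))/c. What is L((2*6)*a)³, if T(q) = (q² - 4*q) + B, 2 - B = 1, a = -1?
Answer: 1331/1259712 ≈ 0.0010566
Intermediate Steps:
B = 1 (B = 2 - 1*1 = 2 - 1 = 1)
T(q) = 1 + q² - 4*q (T(q) = (q² - 4*q) + 1 = 1 + q² - 4*q)
L(c) = (1 - 2*(-4 + c)/c + (-4 + c)²/(4*c²))/c (L(c) = (1 + ((c - 4)/(c + c))² - 4*(c - 4)/(c + c))/c = (1 + ((-4 + c)/((2*c)))² - 4*(-4 + c)/(2*c))/c = (1 + ((-4 + c)*(1/(2*c)))² - 4*(-4 + c)*1/(2*c))/c = (1 + ((-4 + c)/(2*c))² - 2*(-4 + c)/c)/c = (1 + (-4 + c)²/(4*c²) - 2*(-4 + c)/c)/c = (1 - 2*(-4 + c)/c + (-4 + c)²/(4*c²))/c)
L((2*6)*a)³ = ((16 - 3*((2*6)*(-1))² + 24*((2*6)*(-1)))/(4*((2*6)*(-1))³))³ = ((16 - 3*(12*(-1))² + 24*(12*(-1)))/(4*(12*(-1))³))³ = ((¼)*(16 - 3*(-12)² + 24*(-12))/(-12)³)³ = ((¼)*(-1/1728)*(16 - 3*144 - 288))³ = ((¼)*(-1/1728)*(16 - 432 - 288))³ = ((¼)*(-1/1728)*(-704))³ = (11/108)³ = 1331/1259712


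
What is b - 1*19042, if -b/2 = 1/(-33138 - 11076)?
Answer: -420961493/22107 ≈ -19042.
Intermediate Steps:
b = 1/22107 (b = -2/(-33138 - 11076) = -2/(-44214) = -2*(-1/44214) = 1/22107 ≈ 4.5235e-5)
b - 1*19042 = 1/22107 - 1*19042 = 1/22107 - 19042 = -420961493/22107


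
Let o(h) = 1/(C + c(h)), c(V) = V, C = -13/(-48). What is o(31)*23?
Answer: 1104/1501 ≈ 0.73551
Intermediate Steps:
C = 13/48 (C = -13*(-1/48) = 13/48 ≈ 0.27083)
o(h) = 1/(13/48 + h)
o(31)*23 = (48/(13 + 48*31))*23 = (48/(13 + 1488))*23 = (48/1501)*23 = 1104/1501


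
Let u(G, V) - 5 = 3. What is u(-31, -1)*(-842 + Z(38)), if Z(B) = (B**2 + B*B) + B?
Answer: 16672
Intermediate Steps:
u(G, V) = 8 (u(G, V) = 5 + 3 = 8)
Z(B) = B + 2*B**2 (Z(B) = (B**2 + B**2) + B = 2*B**2 + B = B + 2*B**2)
u(-31, -1)*(-842 + Z(38)) = 8*(-842 + 38*(1 + 2*38)) = 8*(-842 + 38*(1 + 76)) = 8*(-842 + 38*77) = 8*(-842 + 2926) = 8*2084 = 16672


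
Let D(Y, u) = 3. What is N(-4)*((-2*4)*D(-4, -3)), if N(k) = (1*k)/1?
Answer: 96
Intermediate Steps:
N(k) = k (N(k) = k*1 = k)
N(-4)*((-2*4)*D(-4, -3)) = -4*(-2*4)*3 = -(-32)*3 = -4*(-24) = 96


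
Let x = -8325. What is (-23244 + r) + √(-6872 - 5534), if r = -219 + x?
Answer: -31788 + I*√12406 ≈ -31788.0 + 111.38*I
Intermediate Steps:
r = -8544 (r = -219 - 8325 = -8544)
(-23244 + r) + √(-6872 - 5534) = (-23244 - 8544) + √(-6872 - 5534) = -31788 + √(-12406) = -31788 + I*√12406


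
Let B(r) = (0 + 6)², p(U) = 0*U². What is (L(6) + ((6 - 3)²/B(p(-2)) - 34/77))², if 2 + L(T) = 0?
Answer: 455625/94864 ≈ 4.8029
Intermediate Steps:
L(T) = -2 (L(T) = -2 + 0 = -2)
p(U) = 0
B(r) = 36 (B(r) = 6² = 36)
(L(6) + ((6 - 3)²/B(p(-2)) - 34/77))² = (-2 + ((6 - 3)²/36 - 34/77))² = (-2 + (3²*(1/36) - 34*1/77))² = (-2 + (9*(1/36) - 34/77))² = (-2 + (¼ - 34/77))² = (-2 - 59/308)² = (-675/308)² = 455625/94864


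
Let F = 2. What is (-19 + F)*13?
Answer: -221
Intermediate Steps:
(-19 + F)*13 = (-19 + 2)*13 = -17*13 = -221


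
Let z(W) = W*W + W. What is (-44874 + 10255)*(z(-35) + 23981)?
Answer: -871394849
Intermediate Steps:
z(W) = W + W² (z(W) = W² + W = W + W²)
(-44874 + 10255)*(z(-35) + 23981) = (-44874 + 10255)*(-35*(1 - 35) + 23981) = -34619*(-35*(-34) + 23981) = -34619*(1190 + 23981) = -34619*25171 = -871394849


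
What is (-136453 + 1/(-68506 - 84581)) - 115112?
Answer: -38511331156/153087 ≈ -2.5157e+5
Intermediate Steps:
(-136453 + 1/(-68506 - 84581)) - 115112 = (-136453 + 1/(-153087)) - 115112 = (-136453 - 1/153087) - 115112 = -20889180412/153087 - 115112 = -38511331156/153087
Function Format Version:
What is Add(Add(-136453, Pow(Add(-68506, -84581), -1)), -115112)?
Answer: Rational(-38511331156, 153087) ≈ -2.5157e+5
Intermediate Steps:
Add(Add(-136453, Pow(Add(-68506, -84581), -1)), -115112) = Add(Add(-136453, Pow(-153087, -1)), -115112) = Add(Add(-136453, Rational(-1, 153087)), -115112) = Add(Rational(-20889180412, 153087), -115112) = Rational(-38511331156, 153087)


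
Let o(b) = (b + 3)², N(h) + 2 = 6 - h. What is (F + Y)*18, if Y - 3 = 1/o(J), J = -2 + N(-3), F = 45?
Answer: 27657/32 ≈ 864.28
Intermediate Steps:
N(h) = 4 - h (N(h) = -2 + (6 - h) = 4 - h)
J = 5 (J = -2 + (4 - 1*(-3)) = -2 + (4 + 3) = -2 + 7 = 5)
o(b) = (3 + b)²
Y = 193/64 (Y = 3 + 1/((3 + 5)²) = 3 + 1/(8²) = 3 + 1/64 = 193/64 ≈ 3.0156)
(F + Y)*18 = (45 + 193/64)*18 = (3073/64)*18 = 27657/32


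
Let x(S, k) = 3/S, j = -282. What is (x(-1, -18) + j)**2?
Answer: 81225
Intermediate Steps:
(x(-1, -18) + j)**2 = (3/(-1) - 282)**2 = (3*(-1) - 282)**2 = (-3 - 282)**2 = (-285)**2 = 81225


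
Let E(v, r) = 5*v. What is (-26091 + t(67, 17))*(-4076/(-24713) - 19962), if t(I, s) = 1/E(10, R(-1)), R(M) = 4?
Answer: 64355597725967/123565 ≈ 5.2082e+8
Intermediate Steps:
t(I, s) = 1/50 (t(I, s) = 1/(5*10) = 1/50)
(-26091 + t(67, 17))*(-4076/(-24713) - 19962) = (-26091 + 1/50)*(-4076/(-24713) - 19962) = -1304549*(-4076*(-1/24713) - 19962)/50 = -1304549*(4076/24713 - 19962)/50 = -1304549/50*(-493316830/24713) = 64355597725967/123565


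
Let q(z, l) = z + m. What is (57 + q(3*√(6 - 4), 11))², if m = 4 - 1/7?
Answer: 182358/49 + 2556*√2/7 ≈ 4238.0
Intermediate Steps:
m = 27/7 (m = 4 - 1*⅐ = 4 - ⅐ = 27/7 ≈ 3.8571)
q(z, l) = 27/7 + z (q(z, l) = z + 27/7 = 27/7 + z)
(57 + q(3*√(6 - 4), 11))² = (57 + (27/7 + 3*√(6 - 4)))² = (57 + (27/7 + 3*√2))² = (426/7 + 3*√2)²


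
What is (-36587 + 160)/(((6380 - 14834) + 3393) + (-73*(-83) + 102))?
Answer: -36427/1100 ≈ -33.115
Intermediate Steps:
(-36587 + 160)/(((6380 - 14834) + 3393) + (-73*(-83) + 102)) = -36427/((-8454 + 3393) + (6059 + 102)) = -36427/(-5061 + 6161) = -36427/1100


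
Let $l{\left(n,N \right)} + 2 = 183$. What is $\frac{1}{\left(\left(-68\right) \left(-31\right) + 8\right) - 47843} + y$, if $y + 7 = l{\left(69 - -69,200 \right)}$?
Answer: $\frac{7956497}{45727} \approx 174.0$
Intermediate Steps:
$l{\left(n,N \right)} = 181$ ($l{\left(n,N \right)} = -2 + 183 = 181$)
$y = 174$ ($y = -7 + 181 = 174$)
$\frac{1}{\left(\left(-68\right) \left(-31\right) + 8\right) - 47843} + y = \frac{1}{\left(\left(-68\right) \left(-31\right) + 8\right) - 47843} + 174 = \frac{1}{\left(2108 + 8\right) - 47843} + 174 = \frac{1}{2116 - 47843} + 174 = \frac{1}{-45727} + 174 = - \frac{1}{45727} + 174 = \frac{7956497}{45727}$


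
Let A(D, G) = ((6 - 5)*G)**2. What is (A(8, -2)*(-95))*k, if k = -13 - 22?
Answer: 13300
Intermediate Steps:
k = -35
A(D, G) = G**2 (A(D, G) = (1*G)**2 = G**2)
(A(8, -2)*(-95))*k = ((-2)**2*(-95))*(-35) = (4*(-95))*(-35) = -380*(-35) = 13300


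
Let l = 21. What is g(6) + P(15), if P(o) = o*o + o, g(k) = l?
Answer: 261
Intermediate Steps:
g(k) = 21
P(o) = o + o² (P(o) = o² + o = o + o²)
g(6) + P(15) = 21 + 15*(1 + 15) = 21 + 15*16 = 21 + 240 = 261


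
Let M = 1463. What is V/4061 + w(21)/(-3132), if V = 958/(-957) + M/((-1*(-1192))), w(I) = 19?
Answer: -250603807/41693052456 ≈ -0.0060107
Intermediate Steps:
V = 258155/1140744 (V = 958/(-957) + 1463/((-1*(-1192))) = 958*(-1/957) + 1463/1192 = -958/957 + 1463*(1/1192) = -958/957 + 1463/1192 = 258155/1140744 ≈ 0.22630)
V/4061 + w(21)/(-3132) = (258155/1140744)/4061 + 19/(-3132) = (258155/1140744)*(1/4061) + 19*(-1/3132) = 258155/4632561384 - 19/3132 = -250603807/41693052456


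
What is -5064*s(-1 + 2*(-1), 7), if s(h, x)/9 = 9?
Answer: -410184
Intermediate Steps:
s(h, x) = 81 (s(h, x) = 9*9 = 81)
-5064*s(-1 + 2*(-1), 7) = -5064*81 = -410184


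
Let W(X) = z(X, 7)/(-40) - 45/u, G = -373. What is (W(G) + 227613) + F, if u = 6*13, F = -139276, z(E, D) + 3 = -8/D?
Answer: 321544957/3640 ≈ 88337.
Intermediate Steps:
z(E, D) = -3 - 8/D
u = 78
W(X) = -1723/3640 (W(X) = (-3 - 8/7)/(-40) - 45/78 = (-3 - 8*⅐)*(-1/40) - 45*1/78 = (-3 - 8/7)*(-1/40) - 15/26 = -29/7*(-1/40) - 15/26 = 29/280 - 15/26 = -1723/3640)
(W(G) + 227613) + F = (-1723/3640 + 227613) - 139276 = 828509597/3640 - 139276 = 321544957/3640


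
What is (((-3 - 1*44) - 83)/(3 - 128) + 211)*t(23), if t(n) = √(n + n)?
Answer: 5301*√46/25 ≈ 1438.1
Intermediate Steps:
t(n) = √2*√n (t(n) = √(2*n) = √2*√n)
(((-3 - 1*44) - 83)/(3 - 128) + 211)*t(23) = (((-3 - 1*44) - 83)/(3 - 128) + 211)*(√2*√23) = (((-3 - 44) - 83)/(-125) + 211)*√46 = ((-47 - 83)*(-1/125) + 211)*√46 = (-130*(-1/125) + 211)*√46 = (26/25 + 211)*√46 = 5301*√46/25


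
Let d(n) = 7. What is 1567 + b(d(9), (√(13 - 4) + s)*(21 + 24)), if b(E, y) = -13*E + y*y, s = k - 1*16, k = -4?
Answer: 586701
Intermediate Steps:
s = -20 (s = -4 - 1*16 = -4 - 16 = -20)
b(E, y) = y² - 13*E (b(E, y) = -13*E + y² = y² - 13*E)
1567 + b(d(9), (√(13 - 4) + s)*(21 + 24)) = 1567 + (((√(13 - 4) - 20)*(21 + 24))² - 13*7) = 1567 + (((√9 - 20)*45)² - 91) = 1567 + (((3 - 20)*45)² - 91) = 1567 + ((-17*45)² - 91) = 1567 + ((-765)² - 91) = 1567 + (585225 - 91) = 1567 + 585134 = 586701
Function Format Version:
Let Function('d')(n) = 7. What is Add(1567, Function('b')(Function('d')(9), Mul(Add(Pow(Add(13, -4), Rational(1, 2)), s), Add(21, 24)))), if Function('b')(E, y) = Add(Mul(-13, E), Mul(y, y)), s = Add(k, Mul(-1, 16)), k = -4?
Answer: 586701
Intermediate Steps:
s = -20 (s = Add(-4, Mul(-1, 16)) = Add(-4, -16) = -20)
Function('b')(E, y) = Add(Pow(y, 2), Mul(-13, E)) (Function('b')(E, y) = Add(Mul(-13, E), Pow(y, 2)) = Add(Pow(y, 2), Mul(-13, E)))
Add(1567, Function('b')(Function('d')(9), Mul(Add(Pow(Add(13, -4), Rational(1, 2)), s), Add(21, 24)))) = Add(1567, Add(Pow(Mul(Add(Pow(Add(13, -4), Rational(1, 2)), -20), Add(21, 24)), 2), Mul(-13, 7))) = Add(1567, Add(Pow(Mul(Add(Pow(9, Rational(1, 2)), -20), 45), 2), -91)) = Add(1567, Add(Pow(Mul(Add(3, -20), 45), 2), -91)) = Add(1567, Add(Pow(Mul(-17, 45), 2), -91)) = Add(1567, Add(Pow(-765, 2), -91)) = Add(1567, Add(585225, -91)) = Add(1567, 585134) = 586701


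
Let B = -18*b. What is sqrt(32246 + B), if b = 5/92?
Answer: sqrt(68230466)/46 ≈ 179.57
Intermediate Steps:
b = 5/92 (b = 5*(1/92) = 5/92 ≈ 0.054348)
B = -45/46 (B = -18*5/92 = -45/46 ≈ -0.97826)
sqrt(32246 + B) = sqrt(32246 - 45/46) = sqrt(1483271/46) = sqrt(68230466)/46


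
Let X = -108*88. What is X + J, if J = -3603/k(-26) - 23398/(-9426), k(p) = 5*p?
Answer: -5804503951/612690 ≈ -9473.8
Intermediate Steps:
X = -9504
J = 18501809/612690 (J = -3603/(5*(-26)) - 23398/(-9426) = -3603/(-130) - 23398*(-1/9426) = -3603*(-1/130) + 11699/4713 = 3603/130 + 11699/4713 = 18501809/612690 ≈ 30.198)
X + J = -9504 + 18501809/612690 = -5804503951/612690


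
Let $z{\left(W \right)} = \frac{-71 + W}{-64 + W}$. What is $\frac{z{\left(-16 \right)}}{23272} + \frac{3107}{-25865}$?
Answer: $- \frac{1156447613}{9630884480} \approx -0.12008$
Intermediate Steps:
$z{\left(W \right)} = \frac{-71 + W}{-64 + W}$
$\frac{z{\left(-16 \right)}}{23272} + \frac{3107}{-25865} = \frac{\frac{1}{-64 - 16} \left(-71 - 16\right)}{23272} + \frac{3107}{-25865} = \frac{1}{-80} \left(-87\right) \frac{1}{23272} + 3107 \left(- \frac{1}{25865}\right) = \left(- \frac{1}{80}\right) \left(-87\right) \frac{1}{23272} - \frac{3107}{25865} = \frac{87}{80} \cdot \frac{1}{23272} - \frac{3107}{25865} = \frac{87}{1861760} - \frac{3107}{25865} = - \frac{1156447613}{9630884480}$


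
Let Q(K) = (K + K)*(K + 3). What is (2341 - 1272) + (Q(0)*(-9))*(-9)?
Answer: 1069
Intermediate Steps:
Q(K) = 2*K*(3 + K) (Q(K) = (2*K)*(3 + K) = 2*K*(3 + K))
(2341 - 1272) + (Q(0)*(-9))*(-9) = (2341 - 1272) + ((2*0*(3 + 0))*(-9))*(-9) = 1069 + ((2*0*3)*(-9))*(-9) = 1069 + (0*(-9))*(-9) = 1069 + 0*(-9) = 1069 + 0 = 1069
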